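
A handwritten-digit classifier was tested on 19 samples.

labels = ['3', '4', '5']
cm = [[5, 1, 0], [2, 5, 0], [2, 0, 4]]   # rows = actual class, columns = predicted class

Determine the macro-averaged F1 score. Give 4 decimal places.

Per-class F1 score (2·TP/(2·TP+FP+FN)):
  3: TP=5, FP=2+2=4, FN=1+0=1 → 10/15 = 0.66667
  4: TP=5, FP=1+0=1, FN=2+0=2 → 10/13 = 0.76923
  5: TP=4, FP=0+0=0, FN=2+0=2 → 8/10 = 0.80000
Macro-F1 score = mean = (0.66667 + 0.76923 + 0.80000) / 3 = 0.7453

0.7453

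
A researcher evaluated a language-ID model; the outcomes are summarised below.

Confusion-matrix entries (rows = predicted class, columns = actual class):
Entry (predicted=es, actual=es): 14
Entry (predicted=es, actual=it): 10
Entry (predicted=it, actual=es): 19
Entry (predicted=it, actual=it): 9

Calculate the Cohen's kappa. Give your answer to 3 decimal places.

-0.093

Observed agreement pₒ = trace/N = 23/52 = 0.4423
Expected agreement pₑ = Σ (rowᵢ·colᵢ)/N² = (33·24 + 19·28)/52² = 0.4896
κ = (pₒ − pₑ)/(1 − pₑ) = (0.4423 − 0.4896)/(1 − 0.4896) = -0.093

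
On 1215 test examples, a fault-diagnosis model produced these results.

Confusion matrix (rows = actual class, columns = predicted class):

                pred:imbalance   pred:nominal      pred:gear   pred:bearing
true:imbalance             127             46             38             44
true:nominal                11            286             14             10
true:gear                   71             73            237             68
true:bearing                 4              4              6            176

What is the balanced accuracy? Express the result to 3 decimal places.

0.711

Balanced accuracy = mean of per-class recall.
  imbalance: recall = 127/255 = 0.4980
  nominal: recall = 286/321 = 0.8910
  gear: recall = 237/449 = 0.5278
  bearing: recall = 176/190 = 0.9263
Mean = (0.4980 + 0.8910 + 0.5278 + 0.9263) / 4 = 0.711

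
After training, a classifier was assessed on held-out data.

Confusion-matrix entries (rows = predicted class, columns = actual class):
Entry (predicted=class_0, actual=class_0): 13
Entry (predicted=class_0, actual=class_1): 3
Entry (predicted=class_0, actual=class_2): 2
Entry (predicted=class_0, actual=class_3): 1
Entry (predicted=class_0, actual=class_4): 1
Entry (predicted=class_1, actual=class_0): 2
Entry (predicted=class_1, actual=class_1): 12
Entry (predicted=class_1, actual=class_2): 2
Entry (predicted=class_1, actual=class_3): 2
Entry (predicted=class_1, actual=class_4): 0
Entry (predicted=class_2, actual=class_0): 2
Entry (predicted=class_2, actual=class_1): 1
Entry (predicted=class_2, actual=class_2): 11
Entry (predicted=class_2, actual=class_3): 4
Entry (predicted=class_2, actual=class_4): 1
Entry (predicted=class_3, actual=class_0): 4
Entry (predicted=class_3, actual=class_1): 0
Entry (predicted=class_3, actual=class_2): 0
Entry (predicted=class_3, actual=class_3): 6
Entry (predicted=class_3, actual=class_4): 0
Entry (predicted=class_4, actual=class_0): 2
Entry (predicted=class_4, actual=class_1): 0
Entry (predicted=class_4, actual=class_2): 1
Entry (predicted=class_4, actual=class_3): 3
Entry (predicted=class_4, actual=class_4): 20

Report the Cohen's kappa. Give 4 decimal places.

0.5800

Observed agreement pₒ = trace/N = 62/93 = 0.66667
Expected agreement pₑ = Σ (rowᵢ·colᵢ)/N² = (23·20 + 16·18 + 16·19 + 16·10 + 22·26)/93² = 0.20627
κ = (pₒ − pₑ)/(1 − pₑ) = (0.66667 − 0.20627)/(1 − 0.20627) = 0.5800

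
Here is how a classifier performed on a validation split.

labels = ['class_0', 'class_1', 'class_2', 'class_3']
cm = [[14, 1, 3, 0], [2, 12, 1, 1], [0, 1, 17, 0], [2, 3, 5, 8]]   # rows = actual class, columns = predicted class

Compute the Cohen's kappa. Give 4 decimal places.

0.6380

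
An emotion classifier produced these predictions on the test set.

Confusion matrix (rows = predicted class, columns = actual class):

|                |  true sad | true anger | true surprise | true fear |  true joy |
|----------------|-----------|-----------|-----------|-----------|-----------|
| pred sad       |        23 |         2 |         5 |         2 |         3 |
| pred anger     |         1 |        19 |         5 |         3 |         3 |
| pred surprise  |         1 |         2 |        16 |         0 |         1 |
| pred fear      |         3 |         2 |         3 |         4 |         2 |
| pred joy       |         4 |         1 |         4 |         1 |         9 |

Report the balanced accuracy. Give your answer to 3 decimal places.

0.567

Balanced accuracy = mean of per-class recall.
  sad: recall = 23/32 = 0.7188
  anger: recall = 19/26 = 0.7308
  surprise: recall = 16/33 = 0.4848
  fear: recall = 4/10 = 0.4000
  joy: recall = 9/18 = 0.5000
Mean = (0.7188 + 0.7308 + 0.4848 + 0.4000 + 0.5000) / 5 = 0.567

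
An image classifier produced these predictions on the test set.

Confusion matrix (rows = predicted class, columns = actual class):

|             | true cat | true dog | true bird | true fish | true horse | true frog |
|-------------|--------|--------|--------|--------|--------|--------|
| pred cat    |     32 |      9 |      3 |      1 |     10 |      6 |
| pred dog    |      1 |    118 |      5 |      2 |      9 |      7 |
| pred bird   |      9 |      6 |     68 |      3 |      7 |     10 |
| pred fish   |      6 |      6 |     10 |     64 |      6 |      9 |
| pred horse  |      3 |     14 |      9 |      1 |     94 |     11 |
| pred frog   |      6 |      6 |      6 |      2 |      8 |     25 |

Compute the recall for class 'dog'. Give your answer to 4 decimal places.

0.7421

recall = TP/(TP+FN).
dog: TP=118, FN=9+6+6+14+6=41 → 118/159 = 0.74214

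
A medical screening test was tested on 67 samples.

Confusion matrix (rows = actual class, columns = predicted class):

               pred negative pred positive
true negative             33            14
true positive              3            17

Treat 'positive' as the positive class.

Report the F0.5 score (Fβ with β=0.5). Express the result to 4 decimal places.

0.5903

Fβ = (1+β²)·TP / ((1+β²)·TP + β²·FN + FP), with β²=1/4
= 1.25·17 / (1.25·17 + 0.25·3 + 14) = 0.5903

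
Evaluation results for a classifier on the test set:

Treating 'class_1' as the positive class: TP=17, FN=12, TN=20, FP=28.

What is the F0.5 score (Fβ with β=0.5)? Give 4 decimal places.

0.4067

Fβ = (1+β²)·TP / ((1+β²)·TP + β²·FN + FP), with β²=1/4
= 1.25·17 / (1.25·17 + 0.25·12 + 28) = 0.4067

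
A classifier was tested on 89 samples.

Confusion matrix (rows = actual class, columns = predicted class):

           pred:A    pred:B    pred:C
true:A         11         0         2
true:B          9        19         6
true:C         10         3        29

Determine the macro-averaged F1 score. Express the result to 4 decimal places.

Per-class F1 score (2·TP/(2·TP+FP+FN)):
  A: TP=11, FP=9+10=19, FN=0+2=2 → 22/43 = 0.51163
  B: TP=19, FP=0+3=3, FN=9+6=15 → 38/56 = 0.67857
  C: TP=29, FP=2+6=8, FN=10+3=13 → 58/79 = 0.73418
Macro-F1 score = mean = (0.51163 + 0.67857 + 0.73418) / 3 = 0.6415

0.6415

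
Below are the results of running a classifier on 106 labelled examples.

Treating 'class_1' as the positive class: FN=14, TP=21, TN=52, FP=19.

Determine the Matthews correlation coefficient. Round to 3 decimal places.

0.322

MCC = (TP·TN − FP·FN) / √((TP+FP)(TP+FN)(TN+FP)(TN+FN))
Numerator = 21·52 − 19·14 = 826
Denominator = √(40·35·71·66) = √6560400 = 2561.3278
MCC = 826 / 2561.3278 = 0.322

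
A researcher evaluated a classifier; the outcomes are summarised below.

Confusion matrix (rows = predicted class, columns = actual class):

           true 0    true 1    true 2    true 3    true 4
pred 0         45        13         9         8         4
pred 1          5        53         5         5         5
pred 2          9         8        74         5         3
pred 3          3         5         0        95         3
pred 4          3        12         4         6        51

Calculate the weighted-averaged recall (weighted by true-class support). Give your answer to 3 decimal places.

Per-class recall (TP/(TP+FN)):
  0: TP=45, FN=5+9+3+3=20 → 45/65 = 0.6923
  1: TP=53, FN=13+8+5+12=38 → 53/91 = 0.5824
  2: TP=74, FN=9+5+0+4=18 → 74/92 = 0.8043
  3: TP=95, FN=8+5+5+6=24 → 95/119 = 0.7983
  4: TP=51, FN=4+5+3+3=15 → 51/66 = 0.7727
Weighted-recall = Σ (supportᵢ/N)·recallᵢ with N=433: (65/433)·0.6923 + (91/433)·0.5824 + (92/433)·0.8043 + (119/433)·0.7983 + (66/433)·0.7727 = 0.734

0.734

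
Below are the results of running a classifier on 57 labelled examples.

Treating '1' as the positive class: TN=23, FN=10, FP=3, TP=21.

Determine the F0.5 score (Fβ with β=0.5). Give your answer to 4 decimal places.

Fβ = (1+β²)·TP / ((1+β²)·TP + β²·FN + FP), with β²=1/4
= 1.25·21 / (1.25·21 + 0.25·10 + 3) = 0.8268

0.8268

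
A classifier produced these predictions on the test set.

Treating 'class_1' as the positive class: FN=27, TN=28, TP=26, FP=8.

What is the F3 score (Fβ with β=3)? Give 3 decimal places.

Fβ = (1+β²)·TP / ((1+β²)·TP + β²·FN + FP), with β²=9
= 10·26 / (10·26 + 9·27 + 8) = 0.509

0.509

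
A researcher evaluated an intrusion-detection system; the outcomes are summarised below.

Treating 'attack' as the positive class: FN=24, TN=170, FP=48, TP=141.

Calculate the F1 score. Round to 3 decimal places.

Precision = TP/(TP+FP) = 141/189 = 0.7460
Recall = TP/(TP+FN) = 141/165 = 0.8545
F1 = 2·TP/(2·TP+FP+FN) = 282/354 = 0.797

0.797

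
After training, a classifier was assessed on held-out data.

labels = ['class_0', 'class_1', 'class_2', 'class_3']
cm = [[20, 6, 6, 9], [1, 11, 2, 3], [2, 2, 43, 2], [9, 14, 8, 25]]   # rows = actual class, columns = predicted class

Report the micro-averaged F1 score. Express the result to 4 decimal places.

Micro-averaging pools counts across classes: ΣTP=99, ΣFP=64, ΣFN=64.
Micro-F1 score = 2·TP/(2·TP+FP+FN) on pooled counts = 0.6074 (equals overall accuracy in single-label multiclass).

0.6074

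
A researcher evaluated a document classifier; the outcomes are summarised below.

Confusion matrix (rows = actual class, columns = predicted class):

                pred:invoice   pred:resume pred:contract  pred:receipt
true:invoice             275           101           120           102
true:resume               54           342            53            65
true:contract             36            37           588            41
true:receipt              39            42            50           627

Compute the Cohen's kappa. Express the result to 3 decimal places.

Observed agreement pₒ = trace/N = 1832/2572 = 0.7123
Expected agreement pₑ = Σ (rowᵢ·colᵢ)/N² = (598·404 + 514·522 + 702·811 + 758·835)/2572² = 0.2588
κ = (pₒ − pₑ)/(1 − pₑ) = (0.7123 − 0.2588)/(1 − 0.2588) = 0.612

0.612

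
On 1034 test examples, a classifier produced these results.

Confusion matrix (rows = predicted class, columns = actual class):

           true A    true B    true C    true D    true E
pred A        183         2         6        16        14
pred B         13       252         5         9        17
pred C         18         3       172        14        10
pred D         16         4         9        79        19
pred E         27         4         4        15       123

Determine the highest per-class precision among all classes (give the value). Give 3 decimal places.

Per-class precision (TP/(TP+FP)):
  A: TP=183, FP=2+6+16+14=38 → 183/221 = 0.8281
  B: TP=252, FP=13+5+9+17=44 → 252/296 = 0.8514
  C: TP=172, FP=18+3+14+10=45 → 172/217 = 0.7926
  D: TP=79, FP=16+4+9+19=48 → 79/127 = 0.6220
  E: TP=123, FP=27+4+4+15=50 → 123/173 = 0.7110
Highest is class 'B' with precision = 0.851.

0.851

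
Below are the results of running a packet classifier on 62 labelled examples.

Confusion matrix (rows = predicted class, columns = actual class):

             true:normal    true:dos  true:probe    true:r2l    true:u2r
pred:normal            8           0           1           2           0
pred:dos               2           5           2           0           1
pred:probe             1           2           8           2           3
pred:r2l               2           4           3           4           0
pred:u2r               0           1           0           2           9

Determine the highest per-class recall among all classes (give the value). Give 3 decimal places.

Per-class recall (TP/(TP+FN)):
  normal: TP=8, FN=2+1+2+0=5 → 8/13 = 0.6154
  dos: TP=5, FN=0+2+4+1=7 → 5/12 = 0.4167
  probe: TP=8, FN=1+2+3+0=6 → 8/14 = 0.5714
  r2l: TP=4, FN=2+0+2+2=6 → 4/10 = 0.4000
  u2r: TP=9, FN=0+1+3+0=4 → 9/13 = 0.6923
Highest is class 'u2r' with recall = 0.692.

0.692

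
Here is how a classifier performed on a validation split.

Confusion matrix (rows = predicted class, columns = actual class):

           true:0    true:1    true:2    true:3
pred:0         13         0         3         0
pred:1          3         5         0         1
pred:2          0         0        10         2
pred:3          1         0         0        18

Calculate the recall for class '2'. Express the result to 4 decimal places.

0.7692

recall = TP/(TP+FN).
2: TP=10, FN=3+0+0=3 → 10/13 = 0.76923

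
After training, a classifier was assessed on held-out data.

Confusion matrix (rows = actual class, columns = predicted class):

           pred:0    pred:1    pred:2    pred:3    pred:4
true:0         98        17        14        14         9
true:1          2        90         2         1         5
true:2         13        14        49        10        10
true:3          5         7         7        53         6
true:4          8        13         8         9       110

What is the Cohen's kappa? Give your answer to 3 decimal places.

0.617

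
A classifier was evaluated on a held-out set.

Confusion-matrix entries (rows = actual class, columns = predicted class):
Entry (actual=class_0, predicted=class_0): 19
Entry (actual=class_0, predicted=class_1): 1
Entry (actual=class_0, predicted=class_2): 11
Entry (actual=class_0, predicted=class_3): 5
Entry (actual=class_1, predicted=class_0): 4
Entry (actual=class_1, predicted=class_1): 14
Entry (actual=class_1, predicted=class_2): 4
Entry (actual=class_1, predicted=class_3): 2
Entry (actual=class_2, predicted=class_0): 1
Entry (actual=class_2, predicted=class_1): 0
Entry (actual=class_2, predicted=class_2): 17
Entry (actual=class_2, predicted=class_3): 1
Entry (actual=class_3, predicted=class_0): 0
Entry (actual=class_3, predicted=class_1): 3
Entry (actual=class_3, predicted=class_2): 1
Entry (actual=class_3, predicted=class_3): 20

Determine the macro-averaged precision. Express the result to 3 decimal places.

Per-class precision (TP/(TP+FP)):
  class_0: TP=19, FP=4+1+0=5 → 19/24 = 0.7917
  class_1: TP=14, FP=1+0+3=4 → 14/18 = 0.7778
  class_2: TP=17, FP=11+4+1=16 → 17/33 = 0.5152
  class_3: TP=20, FP=5+2+1=8 → 20/28 = 0.7143
Macro-precision = mean = (0.7917 + 0.7778 + 0.5152 + 0.7143) / 4 = 0.700

0.700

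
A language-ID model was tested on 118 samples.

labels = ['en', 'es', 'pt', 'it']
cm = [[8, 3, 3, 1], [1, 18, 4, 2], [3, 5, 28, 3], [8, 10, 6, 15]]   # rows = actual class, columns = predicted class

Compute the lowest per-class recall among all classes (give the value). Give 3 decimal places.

0.385

Per-class recall (TP/(TP+FN)):
  en: TP=8, FN=3+3+1=7 → 8/15 = 0.5333
  es: TP=18, FN=1+4+2=7 → 18/25 = 0.7200
  pt: TP=28, FN=3+5+3=11 → 28/39 = 0.7179
  it: TP=15, FN=8+10+6=24 → 15/39 = 0.3846
Lowest is class 'it' with recall = 0.385.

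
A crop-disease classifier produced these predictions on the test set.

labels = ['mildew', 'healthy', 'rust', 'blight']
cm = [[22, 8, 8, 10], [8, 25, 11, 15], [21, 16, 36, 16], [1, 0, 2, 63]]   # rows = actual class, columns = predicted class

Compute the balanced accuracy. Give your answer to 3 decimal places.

Balanced accuracy = mean of per-class recall.
  mildew: recall = 22/48 = 0.4583
  healthy: recall = 25/59 = 0.4237
  rust: recall = 36/89 = 0.4045
  blight: recall = 63/66 = 0.9545
Mean = (0.4583 + 0.4237 + 0.4045 + 0.9545) / 4 = 0.560

0.560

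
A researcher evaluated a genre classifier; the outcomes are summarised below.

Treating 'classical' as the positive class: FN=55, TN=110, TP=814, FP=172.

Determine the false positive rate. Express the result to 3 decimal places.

0.610

FPR = FP/(FP+TN) = 172/(172+110) = 0.610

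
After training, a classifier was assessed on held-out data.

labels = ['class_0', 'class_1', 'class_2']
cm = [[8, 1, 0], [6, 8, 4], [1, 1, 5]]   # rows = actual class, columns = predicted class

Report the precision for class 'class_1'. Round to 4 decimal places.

0.8000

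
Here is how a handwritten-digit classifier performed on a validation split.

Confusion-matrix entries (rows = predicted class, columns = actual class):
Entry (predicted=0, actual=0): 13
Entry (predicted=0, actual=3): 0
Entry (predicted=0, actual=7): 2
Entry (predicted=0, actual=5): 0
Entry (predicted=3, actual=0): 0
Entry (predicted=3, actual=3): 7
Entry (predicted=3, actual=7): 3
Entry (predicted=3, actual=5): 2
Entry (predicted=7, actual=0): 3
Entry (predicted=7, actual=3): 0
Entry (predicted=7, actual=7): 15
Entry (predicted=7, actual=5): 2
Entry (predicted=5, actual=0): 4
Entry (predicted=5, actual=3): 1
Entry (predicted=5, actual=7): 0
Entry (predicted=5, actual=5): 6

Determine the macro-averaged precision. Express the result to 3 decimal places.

0.686

Per-class precision (TP/(TP+FP)):
  0: TP=13, FP=0+2+0=2 → 13/15 = 0.8667
  3: TP=7, FP=0+3+2=5 → 7/12 = 0.5833
  7: TP=15, FP=3+0+2=5 → 15/20 = 0.7500
  5: TP=6, FP=4+1+0=5 → 6/11 = 0.5455
Macro-precision = mean = (0.8667 + 0.5833 + 0.7500 + 0.5455) / 4 = 0.686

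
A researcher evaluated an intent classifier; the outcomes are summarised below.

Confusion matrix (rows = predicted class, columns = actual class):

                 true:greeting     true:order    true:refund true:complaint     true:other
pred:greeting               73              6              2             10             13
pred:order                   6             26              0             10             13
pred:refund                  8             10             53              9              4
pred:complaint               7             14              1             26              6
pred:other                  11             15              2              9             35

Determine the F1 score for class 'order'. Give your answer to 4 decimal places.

Treat 'order' as positive and all other classes as negative.
F1 score = 2·TP/(2·TP+FP+FN).
order: TP=26, FP=6+0+10+13=29, FN=6+10+14+15=45 → 52/126 = 0.41270

0.4127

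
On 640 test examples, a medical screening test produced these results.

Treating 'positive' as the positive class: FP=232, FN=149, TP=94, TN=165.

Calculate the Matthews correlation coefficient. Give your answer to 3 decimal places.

MCC = (TP·TN − FP·FN) / √((TP+FP)(TP+FN)(TN+FP)(TN+FN))
Numerator = 94·165 − 232·149 = -19058
Denominator = √(326·243·397·314) = √9875157444 = 99373.8268
MCC = -19058 / 99373.8268 = -0.192

-0.192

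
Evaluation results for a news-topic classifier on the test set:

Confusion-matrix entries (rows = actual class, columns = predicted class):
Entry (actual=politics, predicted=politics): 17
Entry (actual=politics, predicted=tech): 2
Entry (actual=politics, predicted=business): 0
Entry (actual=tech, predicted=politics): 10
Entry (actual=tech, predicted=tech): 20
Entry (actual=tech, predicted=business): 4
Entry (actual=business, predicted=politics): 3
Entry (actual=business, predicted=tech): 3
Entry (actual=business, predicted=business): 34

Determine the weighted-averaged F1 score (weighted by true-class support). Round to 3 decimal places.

0.765

Per-class F1 score (2·TP/(2·TP+FP+FN)):
  politics: TP=17, FP=10+3=13, FN=2+0=2 → 34/49 = 0.6939
  tech: TP=20, FP=2+3=5, FN=10+4=14 → 40/59 = 0.6780
  business: TP=34, FP=0+4=4, FN=3+3=6 → 68/78 = 0.8718
Weighted-F1 score = Σ (supportᵢ/N)·F1 scoreᵢ with N=93: (19/93)·0.6939 + (34/93)·0.6780 + (40/93)·0.8718 = 0.765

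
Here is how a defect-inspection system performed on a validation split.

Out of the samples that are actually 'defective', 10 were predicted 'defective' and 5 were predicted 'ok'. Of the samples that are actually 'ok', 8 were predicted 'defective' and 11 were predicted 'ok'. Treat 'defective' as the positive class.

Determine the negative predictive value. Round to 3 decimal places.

0.688

NPV = TN/(TN+FN) = 11/(11+5) = 0.688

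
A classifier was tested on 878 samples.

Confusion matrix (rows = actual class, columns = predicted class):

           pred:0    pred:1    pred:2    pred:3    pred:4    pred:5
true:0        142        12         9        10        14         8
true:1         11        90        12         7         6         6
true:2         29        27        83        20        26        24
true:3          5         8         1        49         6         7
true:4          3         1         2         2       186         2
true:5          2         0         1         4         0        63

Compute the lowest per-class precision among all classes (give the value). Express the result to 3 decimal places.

Per-class precision (TP/(TP+FP)):
  0: TP=142, FP=11+29+5+3+2=50 → 142/192 = 0.7396
  1: TP=90, FP=12+27+8+1+0=48 → 90/138 = 0.6522
  2: TP=83, FP=9+12+1+2+1=25 → 83/108 = 0.7685
  3: TP=49, FP=10+7+20+2+4=43 → 49/92 = 0.5326
  4: TP=186, FP=14+6+26+6+0=52 → 186/238 = 0.7815
  5: TP=63, FP=8+6+24+7+2=47 → 63/110 = 0.5727
Lowest is class '3' with precision = 0.533.

0.533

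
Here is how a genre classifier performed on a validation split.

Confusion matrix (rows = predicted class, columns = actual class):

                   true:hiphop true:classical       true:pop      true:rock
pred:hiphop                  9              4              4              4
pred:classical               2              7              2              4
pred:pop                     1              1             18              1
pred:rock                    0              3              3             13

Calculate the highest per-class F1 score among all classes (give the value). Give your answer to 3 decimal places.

Per-class F1 score (2·TP/(2·TP+FP+FN)):
  hiphop: TP=9, FP=4+4+4=12, FN=2+1+0=3 → 18/33 = 0.5455
  classical: TP=7, FP=2+2+4=8, FN=4+1+3=8 → 14/30 = 0.4667
  pop: TP=18, FP=1+1+1=3, FN=4+2+3=9 → 36/48 = 0.7500
  rock: TP=13, FP=0+3+3=6, FN=4+4+1=9 → 26/41 = 0.6341
Highest is class 'pop' with F1 score = 0.750.

0.750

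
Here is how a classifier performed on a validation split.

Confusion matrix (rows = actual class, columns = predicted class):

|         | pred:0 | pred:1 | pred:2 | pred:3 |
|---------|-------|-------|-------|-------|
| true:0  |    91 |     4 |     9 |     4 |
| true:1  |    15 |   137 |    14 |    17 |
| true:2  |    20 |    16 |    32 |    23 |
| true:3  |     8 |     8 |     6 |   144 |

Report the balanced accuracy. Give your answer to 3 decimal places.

Balanced accuracy = mean of per-class recall.
  0: recall = 91/108 = 0.8426
  1: recall = 137/183 = 0.7486
  2: recall = 32/91 = 0.3516
  3: recall = 144/166 = 0.8675
Mean = (0.8426 + 0.7486 + 0.3516 + 0.8675) / 4 = 0.703

0.703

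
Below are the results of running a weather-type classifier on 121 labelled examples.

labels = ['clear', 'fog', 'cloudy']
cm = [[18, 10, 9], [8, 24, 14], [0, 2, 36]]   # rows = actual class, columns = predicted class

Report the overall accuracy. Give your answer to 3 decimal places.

Accuracy = trace / total = (18+24+36=78) / 121 = 78/121 = 0.645

0.645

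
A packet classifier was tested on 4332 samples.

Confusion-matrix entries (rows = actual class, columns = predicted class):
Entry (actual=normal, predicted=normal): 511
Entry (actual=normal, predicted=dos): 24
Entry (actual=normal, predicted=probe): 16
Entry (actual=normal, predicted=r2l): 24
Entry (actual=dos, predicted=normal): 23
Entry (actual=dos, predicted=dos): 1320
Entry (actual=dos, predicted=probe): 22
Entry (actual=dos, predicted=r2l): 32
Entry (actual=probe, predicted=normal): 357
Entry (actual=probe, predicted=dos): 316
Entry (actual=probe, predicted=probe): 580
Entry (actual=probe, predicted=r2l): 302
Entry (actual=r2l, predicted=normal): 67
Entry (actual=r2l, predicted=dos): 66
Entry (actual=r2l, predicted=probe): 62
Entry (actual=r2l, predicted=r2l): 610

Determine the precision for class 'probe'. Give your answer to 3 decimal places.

One-vs-rest for 'probe': TP = diagonal; FP = other classes predicted 'probe'; FN = 'probe' predicted as other.
precision = TP/(TP+FP).
probe: TP=580, FP=16+22+62=100 → 580/680 = 0.8529

0.853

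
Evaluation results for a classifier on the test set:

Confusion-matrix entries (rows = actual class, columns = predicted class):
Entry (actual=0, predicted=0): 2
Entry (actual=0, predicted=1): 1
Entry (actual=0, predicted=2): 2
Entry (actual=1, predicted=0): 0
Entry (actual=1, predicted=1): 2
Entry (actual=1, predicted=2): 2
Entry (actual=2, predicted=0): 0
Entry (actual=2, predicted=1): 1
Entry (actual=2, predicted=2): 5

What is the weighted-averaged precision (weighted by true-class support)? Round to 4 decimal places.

Per-class precision (TP/(TP+FP)):
  0: TP=2, FP=0+0=0 → 2/2 = 1.00000
  1: TP=2, FP=1+1=2 → 2/4 = 0.50000
  2: TP=5, FP=2+2=4 → 5/9 = 0.55556
Weighted-precision = Σ (supportᵢ/N)·precisionᵢ with N=15: (5/15)·1.00000 + (4/15)·0.50000 + (6/15)·0.55556 = 0.6889

0.6889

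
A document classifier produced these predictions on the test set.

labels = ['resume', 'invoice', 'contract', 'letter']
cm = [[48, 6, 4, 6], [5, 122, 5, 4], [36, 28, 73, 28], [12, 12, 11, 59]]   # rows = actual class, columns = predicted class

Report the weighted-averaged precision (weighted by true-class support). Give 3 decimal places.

0.688

Per-class precision (TP/(TP+FP)):
  resume: TP=48, FP=5+36+12=53 → 48/101 = 0.4752
  invoice: TP=122, FP=6+28+12=46 → 122/168 = 0.7262
  contract: TP=73, FP=4+5+11=20 → 73/93 = 0.7849
  letter: TP=59, FP=6+4+28=38 → 59/97 = 0.6082
Weighted-precision = Σ (supportᵢ/N)·precisionᵢ with N=459: (64/459)·0.4752 + (136/459)·0.7262 + (165/459)·0.7849 + (94/459)·0.6082 = 0.688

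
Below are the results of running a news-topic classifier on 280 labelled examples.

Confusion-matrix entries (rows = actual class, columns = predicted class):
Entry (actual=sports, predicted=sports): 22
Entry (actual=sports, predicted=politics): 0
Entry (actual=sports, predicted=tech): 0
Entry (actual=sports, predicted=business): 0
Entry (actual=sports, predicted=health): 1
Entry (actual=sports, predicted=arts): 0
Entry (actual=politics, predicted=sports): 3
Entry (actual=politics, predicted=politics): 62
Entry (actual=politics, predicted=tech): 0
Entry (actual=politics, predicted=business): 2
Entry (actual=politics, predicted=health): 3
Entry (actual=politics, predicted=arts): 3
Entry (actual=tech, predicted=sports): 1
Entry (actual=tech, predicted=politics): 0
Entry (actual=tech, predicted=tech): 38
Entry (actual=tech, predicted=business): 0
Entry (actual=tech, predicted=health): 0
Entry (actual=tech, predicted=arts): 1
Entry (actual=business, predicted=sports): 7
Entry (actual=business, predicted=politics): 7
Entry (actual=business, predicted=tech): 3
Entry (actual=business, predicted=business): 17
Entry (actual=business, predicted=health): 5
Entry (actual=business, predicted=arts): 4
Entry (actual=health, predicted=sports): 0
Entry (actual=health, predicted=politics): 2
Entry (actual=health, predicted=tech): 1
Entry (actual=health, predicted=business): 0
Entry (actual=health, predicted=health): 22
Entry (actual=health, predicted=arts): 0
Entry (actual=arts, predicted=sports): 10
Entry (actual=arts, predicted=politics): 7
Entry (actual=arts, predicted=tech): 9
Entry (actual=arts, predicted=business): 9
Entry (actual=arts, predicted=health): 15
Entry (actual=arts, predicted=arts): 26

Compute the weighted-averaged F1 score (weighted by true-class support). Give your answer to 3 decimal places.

0.645

Per-class F1 score (2·TP/(2·TP+FP+FN)):
  sports: TP=22, FP=3+1+7+0+10=21, FN=0+0+0+1+0=1 → 44/66 = 0.6667
  politics: TP=62, FP=0+0+7+2+7=16, FN=3+0+2+3+3=11 → 124/151 = 0.8212
  tech: TP=38, FP=0+0+3+1+9=13, FN=1+0+0+0+1=2 → 76/91 = 0.8352
  business: TP=17, FP=0+2+0+0+9=11, FN=7+7+3+5+4=26 → 34/71 = 0.4789
  health: TP=22, FP=1+3+0+5+15=24, FN=0+2+1+0+0=3 → 44/71 = 0.6197
  arts: TP=26, FP=0+3+1+4+0=8, FN=10+7+9+9+15=50 → 52/110 = 0.4727
Weighted-F1 score = Σ (supportᵢ/N)·F1 scoreᵢ with N=280: (23/280)·0.6667 + (73/280)·0.8212 + (40/280)·0.8352 + (43/280)·0.4789 + (25/280)·0.6197 + (76/280)·0.4727 = 0.645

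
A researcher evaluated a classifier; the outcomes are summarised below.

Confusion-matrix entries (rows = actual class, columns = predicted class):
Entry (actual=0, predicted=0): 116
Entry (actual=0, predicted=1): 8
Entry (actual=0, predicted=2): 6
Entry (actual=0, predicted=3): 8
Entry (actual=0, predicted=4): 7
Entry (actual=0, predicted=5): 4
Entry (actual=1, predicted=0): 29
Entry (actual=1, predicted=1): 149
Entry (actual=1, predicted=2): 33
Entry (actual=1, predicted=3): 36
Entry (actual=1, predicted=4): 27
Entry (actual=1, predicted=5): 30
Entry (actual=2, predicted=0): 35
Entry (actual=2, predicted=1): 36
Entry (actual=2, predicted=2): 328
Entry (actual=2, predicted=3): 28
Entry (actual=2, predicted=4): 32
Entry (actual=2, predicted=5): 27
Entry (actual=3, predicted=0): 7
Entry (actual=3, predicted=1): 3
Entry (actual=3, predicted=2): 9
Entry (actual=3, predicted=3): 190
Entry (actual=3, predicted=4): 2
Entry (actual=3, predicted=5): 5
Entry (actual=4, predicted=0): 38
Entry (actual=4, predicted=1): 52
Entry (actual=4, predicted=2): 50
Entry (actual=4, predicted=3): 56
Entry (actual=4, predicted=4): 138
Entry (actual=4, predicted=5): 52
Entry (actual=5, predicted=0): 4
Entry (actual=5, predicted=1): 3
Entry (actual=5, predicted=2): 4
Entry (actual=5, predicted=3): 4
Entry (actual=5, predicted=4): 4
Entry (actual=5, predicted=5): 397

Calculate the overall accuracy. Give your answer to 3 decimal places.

0.673

Accuracy = trace / total = (116+149+328+190+138+397=1318) / 1957 = 1318/1957 = 0.673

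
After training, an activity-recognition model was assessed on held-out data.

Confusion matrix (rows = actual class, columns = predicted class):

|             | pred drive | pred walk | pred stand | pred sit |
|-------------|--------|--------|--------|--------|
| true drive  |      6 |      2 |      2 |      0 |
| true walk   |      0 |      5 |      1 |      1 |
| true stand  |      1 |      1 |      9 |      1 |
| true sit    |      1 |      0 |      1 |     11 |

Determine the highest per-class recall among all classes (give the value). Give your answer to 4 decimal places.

0.8462

Per-class recall (TP/(TP+FN)):
  drive: TP=6, FN=2+2+0=4 → 6/10 = 0.60000
  walk: TP=5, FN=0+1+1=2 → 5/7 = 0.71429
  stand: TP=9, FN=1+1+1=3 → 9/12 = 0.75000
  sit: TP=11, FN=1+0+1=2 → 11/13 = 0.84615
Highest is class 'sit' with recall = 0.8462.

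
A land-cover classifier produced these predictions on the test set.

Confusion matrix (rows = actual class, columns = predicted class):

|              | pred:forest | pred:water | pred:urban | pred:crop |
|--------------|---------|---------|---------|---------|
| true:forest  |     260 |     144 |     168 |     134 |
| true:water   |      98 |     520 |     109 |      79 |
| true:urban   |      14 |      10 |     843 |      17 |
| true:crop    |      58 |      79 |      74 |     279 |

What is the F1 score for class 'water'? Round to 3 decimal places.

0.667

F1 score = 2·TP/(2·TP+FP+FN).
water: TP=520, FP=144+10+79=233, FN=98+109+79=286 → 1040/1559 = 0.6671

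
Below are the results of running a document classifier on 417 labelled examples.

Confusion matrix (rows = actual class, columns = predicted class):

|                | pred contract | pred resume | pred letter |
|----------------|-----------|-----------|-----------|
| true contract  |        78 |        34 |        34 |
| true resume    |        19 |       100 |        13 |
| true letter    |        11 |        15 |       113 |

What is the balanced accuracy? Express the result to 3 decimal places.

Balanced accuracy = mean of per-class recall.
  contract: recall = 78/146 = 0.5342
  resume: recall = 100/132 = 0.7576
  letter: recall = 113/139 = 0.8129
Mean = (0.5342 + 0.7576 + 0.8129) / 3 = 0.702

0.702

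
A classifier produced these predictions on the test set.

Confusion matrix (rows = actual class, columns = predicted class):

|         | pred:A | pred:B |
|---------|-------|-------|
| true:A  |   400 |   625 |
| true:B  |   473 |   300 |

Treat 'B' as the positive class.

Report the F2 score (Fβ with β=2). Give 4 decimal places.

0.3734

Fβ = (1+β²)·TP / ((1+β²)·TP + β²·FN + FP), with β²=4
= 5·300 / (5·300 + 4·473 + 625) = 0.3734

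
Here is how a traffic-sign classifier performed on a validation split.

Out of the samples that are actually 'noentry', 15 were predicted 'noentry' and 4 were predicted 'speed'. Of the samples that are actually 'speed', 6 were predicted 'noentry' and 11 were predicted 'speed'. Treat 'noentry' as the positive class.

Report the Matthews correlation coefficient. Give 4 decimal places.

0.4420

MCC = (TP·TN − FP·FN) / √((TP+FP)(TP+FN)(TN+FP)(TN+FN))
Numerator = 15·11 − 6·4 = 141
Denominator = √(21·19·17·15) = √101745 = 318.9749
MCC = 141 / 318.9749 = 0.4420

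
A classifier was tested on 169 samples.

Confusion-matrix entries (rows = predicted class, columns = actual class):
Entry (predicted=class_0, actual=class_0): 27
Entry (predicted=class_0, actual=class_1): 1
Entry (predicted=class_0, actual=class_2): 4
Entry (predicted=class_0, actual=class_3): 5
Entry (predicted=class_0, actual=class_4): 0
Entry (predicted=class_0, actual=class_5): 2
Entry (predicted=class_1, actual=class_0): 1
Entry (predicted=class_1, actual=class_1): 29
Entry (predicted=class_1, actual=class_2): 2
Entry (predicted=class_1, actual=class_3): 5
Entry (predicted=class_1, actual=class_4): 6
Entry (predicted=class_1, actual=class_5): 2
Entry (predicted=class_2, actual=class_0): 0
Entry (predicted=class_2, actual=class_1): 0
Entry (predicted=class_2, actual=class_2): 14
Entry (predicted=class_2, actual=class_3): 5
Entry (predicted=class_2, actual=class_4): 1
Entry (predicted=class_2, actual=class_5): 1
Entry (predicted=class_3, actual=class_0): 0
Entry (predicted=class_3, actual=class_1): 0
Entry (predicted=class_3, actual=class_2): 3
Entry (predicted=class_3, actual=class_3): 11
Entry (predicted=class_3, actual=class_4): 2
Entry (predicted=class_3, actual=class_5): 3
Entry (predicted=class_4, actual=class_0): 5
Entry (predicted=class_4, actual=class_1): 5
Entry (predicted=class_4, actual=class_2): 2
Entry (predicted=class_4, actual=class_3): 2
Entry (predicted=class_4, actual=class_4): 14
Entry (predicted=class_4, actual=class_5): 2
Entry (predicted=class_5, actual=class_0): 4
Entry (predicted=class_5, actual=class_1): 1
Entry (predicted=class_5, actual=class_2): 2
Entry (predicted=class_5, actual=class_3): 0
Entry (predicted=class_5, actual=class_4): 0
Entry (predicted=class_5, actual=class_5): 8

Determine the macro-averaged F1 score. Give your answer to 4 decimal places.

0.5819

Per-class F1 score (2·TP/(2·TP+FP+FN)):
  class_0: TP=27, FP=1+4+5+0+2=12, FN=1+0+0+5+4=10 → 54/76 = 0.71053
  class_1: TP=29, FP=1+2+5+6+2=16, FN=1+0+0+5+1=7 → 58/81 = 0.71605
  class_2: TP=14, FP=0+0+5+1+1=7, FN=4+2+3+2+2=13 → 28/48 = 0.58333
  class_3: TP=11, FP=0+0+3+2+3=8, FN=5+5+5+2+0=17 → 22/47 = 0.46809
  class_4: TP=14, FP=5+5+2+2+2=16, FN=0+6+1+2+0=9 → 28/53 = 0.52830
  class_5: TP=8, FP=4+1+2+0+0=7, FN=2+2+1+3+2=10 → 16/33 = 0.48485
Macro-F1 score = mean = (0.71053 + 0.71605 + 0.58333 + 0.46809 + 0.52830 + 0.48485) / 6 = 0.5819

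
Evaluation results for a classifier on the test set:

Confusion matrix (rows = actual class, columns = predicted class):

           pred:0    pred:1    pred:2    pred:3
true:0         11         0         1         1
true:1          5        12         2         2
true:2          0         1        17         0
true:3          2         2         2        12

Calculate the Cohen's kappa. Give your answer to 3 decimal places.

Observed agreement pₒ = trace/N = 52/70 = 0.7429
Expected agreement pₑ = Σ (rowᵢ·colᵢ)/N² = (13·18 + 21·15 + 18·22 + 18·15)/70² = 0.2480
κ = (pₒ − pₑ)/(1 − pₑ) = (0.7429 − 0.2480)/(1 − 0.2480) = 0.658

0.658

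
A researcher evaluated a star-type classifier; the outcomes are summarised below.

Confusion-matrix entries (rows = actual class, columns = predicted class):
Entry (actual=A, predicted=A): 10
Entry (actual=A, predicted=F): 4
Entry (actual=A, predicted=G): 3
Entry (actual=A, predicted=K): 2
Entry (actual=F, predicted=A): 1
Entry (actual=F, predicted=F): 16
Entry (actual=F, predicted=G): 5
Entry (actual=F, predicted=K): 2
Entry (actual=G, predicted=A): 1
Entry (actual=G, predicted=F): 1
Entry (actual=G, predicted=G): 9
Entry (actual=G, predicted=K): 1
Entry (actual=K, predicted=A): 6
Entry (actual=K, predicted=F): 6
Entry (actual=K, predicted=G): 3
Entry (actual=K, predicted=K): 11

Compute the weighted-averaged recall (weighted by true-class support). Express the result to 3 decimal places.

0.568

Per-class recall (TP/(TP+FN)):
  A: TP=10, FN=4+3+2=9 → 10/19 = 0.5263
  F: TP=16, FN=1+5+2=8 → 16/24 = 0.6667
  G: TP=9, FN=1+1+1=3 → 9/12 = 0.7500
  K: TP=11, FN=6+6+3=15 → 11/26 = 0.4231
Weighted-recall = Σ (supportᵢ/N)·recallᵢ with N=81: (19/81)·0.5263 + (24/81)·0.6667 + (12/81)·0.7500 + (26/81)·0.4231 = 0.568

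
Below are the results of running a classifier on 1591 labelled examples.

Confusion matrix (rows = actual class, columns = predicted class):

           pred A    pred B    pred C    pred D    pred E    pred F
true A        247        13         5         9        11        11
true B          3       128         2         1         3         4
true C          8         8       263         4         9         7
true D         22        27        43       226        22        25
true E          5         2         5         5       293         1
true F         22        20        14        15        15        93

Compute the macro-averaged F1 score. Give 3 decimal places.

0.766

Per-class F1 score (2·TP/(2·TP+FP+FN)):
  A: TP=247, FP=3+8+22+5+22=60, FN=13+5+9+11+11=49 → 494/603 = 0.8192
  B: TP=128, FP=13+8+27+2+20=70, FN=3+2+1+3+4=13 → 256/339 = 0.7552
  C: TP=263, FP=5+2+43+5+14=69, FN=8+8+4+9+7=36 → 526/631 = 0.8336
  D: TP=226, FP=9+1+4+5+15=34, FN=22+27+43+22+25=139 → 452/625 = 0.7232
  E: TP=293, FP=11+3+9+22+15=60, FN=5+2+5+5+1=18 → 586/664 = 0.8825
  F: TP=93, FP=11+4+7+25+1=48, FN=22+20+14+15+15=86 → 186/320 = 0.5813
Macro-F1 score = mean = (0.8192 + 0.7552 + 0.8336 + 0.7232 + 0.8825 + 0.5813) / 6 = 0.766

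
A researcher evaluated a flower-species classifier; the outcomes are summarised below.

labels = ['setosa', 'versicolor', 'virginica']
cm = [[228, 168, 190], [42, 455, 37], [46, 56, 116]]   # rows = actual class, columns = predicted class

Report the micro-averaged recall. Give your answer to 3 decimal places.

Micro-averaging pools counts across classes: ΣTP=799, ΣFP=539, ΣFN=539.
Micro-recall = TP/(TP+FN) on pooled counts = 0.597 (equals overall accuracy in single-label multiclass).

0.597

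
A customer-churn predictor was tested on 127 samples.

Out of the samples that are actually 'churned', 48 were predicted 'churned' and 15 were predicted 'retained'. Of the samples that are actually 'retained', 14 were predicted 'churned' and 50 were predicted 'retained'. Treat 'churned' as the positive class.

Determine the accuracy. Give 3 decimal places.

0.772

Accuracy = (TP+TN)/N = (48+50)/127 = 0.772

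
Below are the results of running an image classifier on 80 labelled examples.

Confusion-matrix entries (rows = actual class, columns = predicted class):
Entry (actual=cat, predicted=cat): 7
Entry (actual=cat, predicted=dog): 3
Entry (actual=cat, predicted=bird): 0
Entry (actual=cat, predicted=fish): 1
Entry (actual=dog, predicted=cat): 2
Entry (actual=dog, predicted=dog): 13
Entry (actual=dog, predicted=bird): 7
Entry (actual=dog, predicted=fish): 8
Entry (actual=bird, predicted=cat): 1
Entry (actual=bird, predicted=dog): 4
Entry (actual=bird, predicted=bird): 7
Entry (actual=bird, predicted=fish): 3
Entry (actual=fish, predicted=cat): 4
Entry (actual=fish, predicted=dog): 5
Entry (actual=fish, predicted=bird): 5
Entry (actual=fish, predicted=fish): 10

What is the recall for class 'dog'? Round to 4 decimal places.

0.4333

Take TP from the diagonal, FP from the rest of the 'dog' prediction marginal, FN from the rest of the 'dog' actual marginal.
recall = TP/(TP+FN).
dog: TP=13, FN=2+7+8=17 → 13/30 = 0.43333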